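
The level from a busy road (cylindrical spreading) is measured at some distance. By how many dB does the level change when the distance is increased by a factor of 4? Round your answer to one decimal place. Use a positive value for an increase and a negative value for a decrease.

-6.0 dB

With cylindrical spreading the level changes by −10·log₁₀(r₂/r₁).
ΔL = −10·log₁₀(4) = -6.02 dB.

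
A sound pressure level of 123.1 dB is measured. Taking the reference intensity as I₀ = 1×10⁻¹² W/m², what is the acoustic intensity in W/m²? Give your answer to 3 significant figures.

I/I₀ = 10^(123.1/10) = 2.042e+12, so I = 2.042e+12 × 10⁻¹² W/m².

2.04 W/m²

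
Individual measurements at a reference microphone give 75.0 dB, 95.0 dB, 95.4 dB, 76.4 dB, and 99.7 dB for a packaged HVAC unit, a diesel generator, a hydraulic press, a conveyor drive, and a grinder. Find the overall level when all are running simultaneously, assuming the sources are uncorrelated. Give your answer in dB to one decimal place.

102.1 dB

For uncorrelated sources the intensities add, so convert each level to linear form, sum, and take 10·log₁₀ of the total.
Σ 10^(L/10) = 10^(75.0/10) + 10^(95.0/10) + 10^(95.4/10) + 10^(76.4/10) + 10^(99.7/10) = 1.604e+10.
L_total = 10·log₁₀(1.604e+10) = 102.05 dB.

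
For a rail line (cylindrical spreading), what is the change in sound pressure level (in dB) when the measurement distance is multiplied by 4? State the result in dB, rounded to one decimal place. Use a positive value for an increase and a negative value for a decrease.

-6.0 dB

With cylindrical spreading the level changes by −10·log₁₀(r₂/r₁).
ΔL = −10·log₁₀(4) = -6.02 dB.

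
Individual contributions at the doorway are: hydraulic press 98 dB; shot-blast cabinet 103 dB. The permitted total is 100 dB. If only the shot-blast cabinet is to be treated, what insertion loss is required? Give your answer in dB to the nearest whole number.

7 dB

Everything except the shot-blast cabinet sums to 10^(98/10) = 6.310e+09 in linear terms, 98.00 dB.
The limit corresponds to 10^(100/10) = 1.000e+10; subtracting the fixed part leaves 3.690e+09 for the shot-blast cabinet, i.e. 95.67 dB.
So the shot-blast cabinet must be reduced from 103 to 95.67 dB: IL = 7.33 dB.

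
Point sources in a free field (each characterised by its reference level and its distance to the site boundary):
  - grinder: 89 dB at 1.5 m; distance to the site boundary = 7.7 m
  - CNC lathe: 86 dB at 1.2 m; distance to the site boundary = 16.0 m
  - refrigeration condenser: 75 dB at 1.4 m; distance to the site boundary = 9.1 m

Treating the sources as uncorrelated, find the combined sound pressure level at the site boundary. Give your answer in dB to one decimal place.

75.2 dB

Apply inverse-square spreading to bring every level to the receiver, then sum 10^(L/10).
grinder: 89 − 20·log₁₀(7.7/1.5) = 89 − 14.21 = 74.79 dB.
CNC lathe: 86 − 20·log₁₀(16.0/1.2) = 86 − 22.50 = 63.50 dB.
refrigeration condenser: 75 − 20·log₁₀(9.1/1.4) = 75 − 16.26 = 58.74 dB.
Σ 10^(L/10) = 3.313e+07 → L_total = 10·log₁₀(3.313e+07) = 75.20 dB.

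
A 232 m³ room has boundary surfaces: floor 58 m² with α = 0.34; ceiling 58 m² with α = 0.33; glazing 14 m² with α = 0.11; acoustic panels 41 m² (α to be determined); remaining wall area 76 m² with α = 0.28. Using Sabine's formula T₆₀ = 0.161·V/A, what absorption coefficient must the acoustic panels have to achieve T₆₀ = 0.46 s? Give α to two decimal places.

0.48

Required total absorption A = 0.161·232/0.46 = 81.20 m².
Absorption from the other surfaces = 58·0.34 + 58·0.33 + 14·0.11 + 76·0.28 = 61.68 m², so the acoustic panels must supply 19.52 m² over 41 m².
α = 19.52/41 = 0.476.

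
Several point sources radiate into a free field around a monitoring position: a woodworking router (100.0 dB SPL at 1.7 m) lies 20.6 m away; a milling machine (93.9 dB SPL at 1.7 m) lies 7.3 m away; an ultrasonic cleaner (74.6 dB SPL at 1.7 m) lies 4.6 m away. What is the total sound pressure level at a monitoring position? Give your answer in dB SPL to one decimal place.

83.1 dB SPL

Propagate each source to the receiver with L = L_ref − 20·log₁₀(r/r_ref), then add intensities.
woodworking router: 100.0 − 20·log₁₀(20.6/1.7) = 100.0 − 21.67 = 78.33 dB SPL.
milling machine: 93.9 − 20·log₁₀(7.3/1.7) = 93.9 − 12.66 = 81.24 dB SPL.
ultrasonic cleaner: 74.6 − 20·log₁₀(4.6/1.7) = 74.6 − 8.65 = 65.95 dB SPL.
Σ 10^(L/10) = 2.052e+08 → L_total = 10·log₁₀(2.052e+08) = 83.12 dB SPL.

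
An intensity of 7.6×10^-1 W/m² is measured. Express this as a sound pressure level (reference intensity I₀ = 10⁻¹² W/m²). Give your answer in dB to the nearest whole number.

Dividing by I₀ shifts the exponent by 12: I/I₀ = 7.6×10^11.
L = 10·(0.8808 + 11) = 118.81 dB.

119 dB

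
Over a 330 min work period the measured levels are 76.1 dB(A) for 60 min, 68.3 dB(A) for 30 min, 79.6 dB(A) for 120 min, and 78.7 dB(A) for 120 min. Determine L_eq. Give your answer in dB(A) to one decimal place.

78.3 dB(A)

The energy average is taken in the linear domain: L_eq = 10·log₁₀[(Σ tᵢ·10^(Lᵢ/10))/T], T = 330 min.
Σ tᵢ·10^(Lᵢ/10) = 60·10^(76.1/10) + 30·10^(68.3/10) + 120·10^(79.6/10) + 120·10^(78.7/10) = 2.249e+10.
L_eq = 10·log₁₀(2.249e+10/330) = 78.33 dB(A).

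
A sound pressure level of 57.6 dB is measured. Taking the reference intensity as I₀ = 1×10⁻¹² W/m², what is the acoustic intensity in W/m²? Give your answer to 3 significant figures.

5.75e-07 W/m²

I = I₀·10^(L/10) = 10⁻¹² × 10^(57.6/10) = 10^(-6.240).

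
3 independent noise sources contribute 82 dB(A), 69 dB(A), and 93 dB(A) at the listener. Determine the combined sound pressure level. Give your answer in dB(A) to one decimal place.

93.3 dB(A)

For uncorrelated sources the intensities add, so convert each level to linear form, sum, and take 10·log₁₀ of the total.
Σ 10^(L/10) = 10^(82/10) + 10^(69/10) + 10^(93/10) = 2.162e+09.
L_total = 10·log₁₀(2.162e+09) = 93.35 dB(A).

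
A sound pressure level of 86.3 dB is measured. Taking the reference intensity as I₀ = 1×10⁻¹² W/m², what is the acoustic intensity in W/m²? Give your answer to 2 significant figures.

L = 10·log₁₀(I/I₀) ⇒ I = I₀·10^(L/10) = 10⁻¹² × 10^8.63.

0.00043 W/m²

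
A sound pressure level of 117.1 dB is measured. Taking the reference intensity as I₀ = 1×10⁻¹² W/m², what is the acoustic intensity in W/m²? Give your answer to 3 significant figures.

I = I₀·10^(L/10) = 10⁻¹² × 10^(117.1/10) = 10^(-0.290).

0.513 W/m²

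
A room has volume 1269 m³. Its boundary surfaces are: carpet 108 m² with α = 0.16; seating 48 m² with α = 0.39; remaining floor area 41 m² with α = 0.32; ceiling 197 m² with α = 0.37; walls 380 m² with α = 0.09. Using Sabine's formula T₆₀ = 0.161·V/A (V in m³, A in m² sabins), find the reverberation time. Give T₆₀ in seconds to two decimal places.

1.31 s

A = Σ Sᵢαᵢ = 108·0.16 + 48·0.39 + 41·0.32 + 197·0.37 + 380·0.09 = 156.21 m².
T₆₀ = 0.161 × 1269 / 156.21 = 1.308 s.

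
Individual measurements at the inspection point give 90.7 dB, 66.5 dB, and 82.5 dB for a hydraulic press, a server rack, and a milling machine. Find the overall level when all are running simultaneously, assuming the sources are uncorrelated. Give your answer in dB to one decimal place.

For uncorrelated sources the intensities add, so convert each level to linear form, sum, and take 10·log₁₀ of the total.
Σ 10^(L/10) = 10^(90.7/10) + 10^(66.5/10) + 10^(82.5/10) = 1.357e+09.
L_total = 10·log₁₀(1.357e+09) = 91.33 dB.

91.3 dB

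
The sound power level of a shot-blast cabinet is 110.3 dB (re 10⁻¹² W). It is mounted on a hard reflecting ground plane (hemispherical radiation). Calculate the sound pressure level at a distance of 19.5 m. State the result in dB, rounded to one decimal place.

L_p = L_w − 10·log₁₀(2π·r²) with r = 19.5 m.
2π·r² = 2389 m², 10·log₁₀ of that is 33.782 dB.
L_p = 110.3 − 33.782 = 76.52 dB.

76.5 dB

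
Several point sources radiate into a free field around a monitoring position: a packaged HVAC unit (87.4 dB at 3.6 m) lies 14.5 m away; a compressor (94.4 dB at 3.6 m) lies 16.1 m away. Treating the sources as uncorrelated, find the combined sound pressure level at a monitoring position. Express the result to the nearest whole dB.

Apply inverse-square spreading to bring every level to the receiver, then sum 10^(L/10).
packaged HVAC unit: 87.4 − 20·log₁₀(14.5/3.6) = 87.4 − 12.10 = 75.30 dB.
compressor: 94.4 − 20·log₁₀(16.1/3.6) = 94.4 − 13.01 = 81.39 dB.
Σ 10^(L/10) = 1.716e+08 → L_total = 10·log₁₀(1.716e+08) = 82.34 dB.

82 dB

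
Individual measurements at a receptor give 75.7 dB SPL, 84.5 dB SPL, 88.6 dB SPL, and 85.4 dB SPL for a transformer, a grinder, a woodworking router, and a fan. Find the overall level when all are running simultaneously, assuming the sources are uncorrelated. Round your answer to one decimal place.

91.4 dB SPL

For uncorrelated sources the intensities add, so convert each level to linear form, sum, and take 10·log₁₀ of the total.
Σ 10^(L/10) = 10^(75.7/10) + 10^(84.5/10) + 10^(88.6/10) + 10^(85.4/10) = 1.390e+09.
L_total = 10·log₁₀(1.390e+09) = 91.43 dB SPL.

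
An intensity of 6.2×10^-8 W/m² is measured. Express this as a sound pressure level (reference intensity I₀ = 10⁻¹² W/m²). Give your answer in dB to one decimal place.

Dividing by I₀ shifts the exponent by 12: I/I₀ = 6.2×10^4.
L = 10·(0.7924 + 4) = 47.92 dB.

47.9 dB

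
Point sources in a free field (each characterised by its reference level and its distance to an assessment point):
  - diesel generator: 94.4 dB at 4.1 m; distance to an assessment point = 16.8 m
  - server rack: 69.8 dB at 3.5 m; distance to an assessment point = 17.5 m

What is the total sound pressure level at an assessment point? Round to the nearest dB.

Apply inverse-square spreading to bring every level to the receiver, then sum 10^(L/10).
diesel generator: 94.4 − 20·log₁₀(16.8/4.1) = 94.4 − 12.25 = 82.15 dB.
server rack: 69.8 − 20·log₁₀(17.5/3.5) = 69.8 − 13.98 = 55.82 dB.
Σ 10^(L/10) = 1.644e+08 → L_total = 10·log₁₀(1.644e+08) = 82.16 dB.

82 dB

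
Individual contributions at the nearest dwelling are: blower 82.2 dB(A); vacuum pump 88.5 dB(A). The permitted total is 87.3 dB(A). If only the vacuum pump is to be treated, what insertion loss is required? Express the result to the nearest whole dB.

3 dB

Everything except the vacuum pump sums to 10^(82.2/10) = 1.660e+08 in linear terms, 82.20 dB(A).
To meet 87.3 dB(A) overall, the treated vacuum pump may contribute at most 10^(87.3/10) − 1.660e+08 = 3.711e+08, i.e. 85.69 dB(A).
So the vacuum pump must be reduced from 88.5 to 85.69 dB(A): IL = 2.81 dB.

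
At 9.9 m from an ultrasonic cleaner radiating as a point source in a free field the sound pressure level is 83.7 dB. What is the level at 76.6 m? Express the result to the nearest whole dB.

66 dB

For a point source, L₂ = L₁ − 20·log₁₀(r₂/r₁).
L₂ = 83.7 − 20·log₁₀(76.6/9.9) = 83.7 − 17.772 = 65.93 dB.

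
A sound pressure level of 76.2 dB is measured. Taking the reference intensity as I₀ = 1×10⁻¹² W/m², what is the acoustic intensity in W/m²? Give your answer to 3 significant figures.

L = 10·log₁₀(I/I₀) ⇒ I = I₀·10^(L/10) = 10⁻¹² × 10^7.62.

4.17e-05 W/m²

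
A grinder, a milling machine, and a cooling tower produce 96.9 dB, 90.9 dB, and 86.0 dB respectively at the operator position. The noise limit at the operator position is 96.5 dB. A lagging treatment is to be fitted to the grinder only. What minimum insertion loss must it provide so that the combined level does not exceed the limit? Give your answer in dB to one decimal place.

Everything except the grinder sums to 10^(90.9/10) + 10^(86.0/10) = 1.628e+09 in linear terms, 92.12 dB.
The limit corresponds to 10^(96.5/10) = 4.467e+09; subtracting the fixed part leaves 2.838e+09 for the grinder, i.e. 94.53 dB.
Required insertion loss = 96.9 − 94.53 = 2.37 dB.

2.4 dB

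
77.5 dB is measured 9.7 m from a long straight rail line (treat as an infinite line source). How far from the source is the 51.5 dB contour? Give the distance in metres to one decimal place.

3861.6 m

For a line source L₁ − L₂ = 10·log₁₀(r₂/r₁), so r₂ = r₁·10^((L₁−L₂)/10).
r₂ = 9.7·10^((77.5−51.5)/10) = 9.7·10^(26.0/10) = 3861.64 m.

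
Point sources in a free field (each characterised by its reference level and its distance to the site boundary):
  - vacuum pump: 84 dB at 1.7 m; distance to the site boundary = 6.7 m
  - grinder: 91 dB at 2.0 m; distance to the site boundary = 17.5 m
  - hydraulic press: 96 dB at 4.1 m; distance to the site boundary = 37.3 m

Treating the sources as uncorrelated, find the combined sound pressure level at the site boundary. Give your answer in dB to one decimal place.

79.1 dB

Apply inverse-square spreading to bring every level to the receiver, then sum 10^(L/10).
vacuum pump: 84 − 20·log₁₀(6.7/1.7) = 84 − 11.91 = 72.09 dB.
grinder: 91 − 20·log₁₀(17.5/2.0) = 91 − 18.84 = 72.16 dB.
hydraulic press: 96 − 20·log₁₀(37.3/4.1) = 96 − 19.18 = 76.82 dB.
Σ 10^(L/10) = 8.072e+07 → L_total = 10·log₁₀(8.072e+07) = 79.07 dB.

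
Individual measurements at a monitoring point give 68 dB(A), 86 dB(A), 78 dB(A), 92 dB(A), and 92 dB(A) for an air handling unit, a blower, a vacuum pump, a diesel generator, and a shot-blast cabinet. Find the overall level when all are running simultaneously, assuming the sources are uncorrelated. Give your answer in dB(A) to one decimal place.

Incoherent sources combine by intensity addition: L_total = 10·log₁₀(Σ 10^(L_i/10)).
Σ 10^(L/10) = 10^(68/10) + 10^(86/10) + 10^(78/10) + 10^(92/10) + 10^(92/10) = 3.637e+09.
L_total = 10·log₁₀(3.637e+09) = 95.61 dB(A).

95.6 dB(A)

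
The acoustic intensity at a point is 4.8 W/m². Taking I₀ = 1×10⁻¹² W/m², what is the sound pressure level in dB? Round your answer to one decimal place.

126.8 dB

L = 10·log₁₀(I/I₀) = 10·log₁₀(4.8/10⁻¹²) = 10·log₁₀(4.8×10^12).
L = 10·(0.6812 + 12) = 126.81 dB.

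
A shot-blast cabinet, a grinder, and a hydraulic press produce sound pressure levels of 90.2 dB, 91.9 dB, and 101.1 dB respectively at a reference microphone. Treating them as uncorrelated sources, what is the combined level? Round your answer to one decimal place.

For uncorrelated sources the intensities add, so convert each level to linear form, sum, and take 10·log₁₀ of the total.
Σ 10^(L/10) = 10^(90.2/10) + 10^(91.9/10) + 10^(101.1/10) = 1.548e+10.
L_total = 10·log₁₀(1.548e+10) = 101.90 dB.

101.9 dB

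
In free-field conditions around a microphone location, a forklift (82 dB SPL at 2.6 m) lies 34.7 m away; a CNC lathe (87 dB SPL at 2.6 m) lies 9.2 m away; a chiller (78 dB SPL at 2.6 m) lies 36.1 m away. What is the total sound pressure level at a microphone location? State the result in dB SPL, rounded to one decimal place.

76.2 dB SPL

Propagate each source to the receiver with L = L_ref − 20·log₁₀(r/r_ref), then add intensities.
forklift: 82 − 20·log₁₀(34.7/2.6) = 82 − 22.51 = 59.49 dB SPL.
CNC lathe: 87 − 20·log₁₀(9.2/2.6) = 87 − 10.98 = 76.02 dB SPL.
chiller: 78 − 20·log₁₀(36.1/2.6) = 78 − 22.85 = 55.15 dB SPL.
Σ 10^(L/10) = 4.125e+07 → L_total = 10·log₁₀(4.125e+07) = 76.15 dB SPL.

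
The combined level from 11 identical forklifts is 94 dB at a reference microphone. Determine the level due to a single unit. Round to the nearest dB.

84 dB

For N identical incoherent sources L_total = L₁ + 10·log₁₀ N, so L₁ = 94 − 10·log₁₀(11) = 94 − 10.414.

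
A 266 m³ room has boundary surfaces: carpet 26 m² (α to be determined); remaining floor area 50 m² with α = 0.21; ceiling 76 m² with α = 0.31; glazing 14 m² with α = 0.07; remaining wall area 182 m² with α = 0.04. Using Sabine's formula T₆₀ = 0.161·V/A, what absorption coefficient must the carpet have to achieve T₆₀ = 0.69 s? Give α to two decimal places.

0.76

A = 0.161·V/T₆₀ = 0.161·266/0.69 = 62.07 m² sabins.
Absorption from the other surfaces = 50·0.21 + 76·0.31 + 14·0.07 + 182·0.04 = 42.32 m², so the carpet must supply 19.75 m² over 26 m².
α = 19.75/26 = 0.759.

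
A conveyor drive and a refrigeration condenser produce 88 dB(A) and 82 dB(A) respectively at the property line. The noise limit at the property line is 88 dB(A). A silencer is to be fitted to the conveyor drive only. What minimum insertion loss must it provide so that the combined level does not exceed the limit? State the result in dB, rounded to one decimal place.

Everything except the conveyor drive sums to 10^(82/10) = 1.585e+08 in linear terms, 82.00 dB(A).
The limit corresponds to 10^(88/10) = 6.310e+08; subtracting the fixed part leaves 4.725e+08 for the conveyor drive, i.e. 86.74 dB(A).
Required insertion loss = 88 − 86.74 = 1.26 dB.

1.3 dB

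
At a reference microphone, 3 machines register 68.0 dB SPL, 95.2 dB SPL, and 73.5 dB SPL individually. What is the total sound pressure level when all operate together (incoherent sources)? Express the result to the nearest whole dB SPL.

95 dB SPL

For uncorrelated sources the intensities add, so convert each level to linear form, sum, and take 10·log₁₀ of the total.
Σ 10^(L/10) = 10^(68.0/10) + 10^(95.2/10) + 10^(73.5/10) = 3.340e+09.
L_total = 10·log₁₀(3.340e+09) = 95.24 dB SPL.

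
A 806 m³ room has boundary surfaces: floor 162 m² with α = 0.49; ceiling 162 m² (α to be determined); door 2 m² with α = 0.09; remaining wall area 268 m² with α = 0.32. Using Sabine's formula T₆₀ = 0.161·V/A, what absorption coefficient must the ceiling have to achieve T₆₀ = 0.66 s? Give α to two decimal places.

0.19

A = 0.161·V/T₆₀ = 0.161·806/0.66 = 196.62 m² sabins.
Absorption from the other surfaces = 162·0.49 + 2·0.09 + 268·0.32 = 165.32 m², so the ceiling must supply 31.30 m² over 162 m².
α = 31.30/162 = 0.193.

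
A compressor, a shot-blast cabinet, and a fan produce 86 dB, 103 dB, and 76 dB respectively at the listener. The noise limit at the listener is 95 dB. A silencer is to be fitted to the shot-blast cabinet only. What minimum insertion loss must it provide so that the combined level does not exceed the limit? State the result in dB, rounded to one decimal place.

Fixed contribution from the other sources: Σ 10^(L/10) = 10^(86/10) + 10^(76/10) = 4.379e+08 (86.41 dB).
The limit corresponds to 10^(95/10) = 3.162e+09; subtracting the fixed part leaves 2.724e+09 for the shot-blast cabinet, i.e. 94.35 dB.
Required insertion loss = 103 − 94.35 = 8.65 dB.

8.6 dB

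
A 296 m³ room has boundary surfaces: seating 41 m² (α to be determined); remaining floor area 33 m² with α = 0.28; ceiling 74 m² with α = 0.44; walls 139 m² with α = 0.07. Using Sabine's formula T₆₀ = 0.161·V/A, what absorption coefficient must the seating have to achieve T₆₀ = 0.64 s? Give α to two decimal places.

0.56

Required total absorption A = 0.161·296/0.64 = 74.46 m².
Absorption from the other surfaces = 33·0.28 + 74·0.44 + 139·0.07 = 51.53 m², so the seating must supply 22.93 m² over 41 m².
α = 22.93/41 = 0.559.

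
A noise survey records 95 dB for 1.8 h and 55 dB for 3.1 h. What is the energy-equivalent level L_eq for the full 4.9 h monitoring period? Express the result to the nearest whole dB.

The energy average is taken in the linear domain: L_eq = 10·log₁₀[(Σ tᵢ·10^(Lᵢ/10))/T], T = 4.9 h.
Σ tᵢ·10^(Lᵢ/10) = 1.8·10^(95/10) + 3.1·10^(55/10) = 5.693e+09.
L_eq = 10·log₁₀(5.693e+09/4.9) = 90.65 dB.

91 dB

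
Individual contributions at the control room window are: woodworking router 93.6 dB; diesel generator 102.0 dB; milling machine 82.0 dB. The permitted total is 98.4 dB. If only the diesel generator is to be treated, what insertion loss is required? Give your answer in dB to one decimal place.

Everything except the diesel generator sums to 10^(93.6/10) + 10^(82.0/10) = 2.449e+09 in linear terms, 93.89 dB.
The limit corresponds to 10^(98.4/10) = 6.918e+09; subtracting the fixed part leaves 4.469e+09 for the diesel generator, i.e. 96.50 dB.
Required insertion loss = 102.0 − 96.50 = 5.50 dB.

5.5 dB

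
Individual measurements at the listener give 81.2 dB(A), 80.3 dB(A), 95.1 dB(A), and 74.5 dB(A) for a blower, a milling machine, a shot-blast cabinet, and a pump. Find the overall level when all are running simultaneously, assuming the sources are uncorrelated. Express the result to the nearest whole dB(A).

95 dB(A)

Incoherent sources combine by intensity addition: L_total = 10·log₁₀(Σ 10^(L_i/10)).
Σ 10^(L/10) = 10^(81.2/10) + 10^(80.3/10) + 10^(95.1/10) + 10^(74.5/10) = 3.503e+09.
L_total = 10·log₁₀(3.503e+09) = 95.44 dB(A).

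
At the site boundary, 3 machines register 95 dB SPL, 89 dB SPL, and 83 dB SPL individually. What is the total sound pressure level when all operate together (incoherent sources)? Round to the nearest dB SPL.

Incoherent sources combine by intensity addition: L_total = 10·log₁₀(Σ 10^(L_i/10)).
Σ 10^(L/10) = 10^(95/10) + 10^(89/10) + 10^(83/10) = 4.156e+09.
L_total = 10·log₁₀(4.156e+09) = 96.19 dB SPL.

96 dB SPL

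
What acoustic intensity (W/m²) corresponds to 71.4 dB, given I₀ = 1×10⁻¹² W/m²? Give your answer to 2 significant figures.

1.4e-05 W/m²

I = I₀·10^(L/10) = 10⁻¹² × 10^(71.4/10) = 10^(-4.860).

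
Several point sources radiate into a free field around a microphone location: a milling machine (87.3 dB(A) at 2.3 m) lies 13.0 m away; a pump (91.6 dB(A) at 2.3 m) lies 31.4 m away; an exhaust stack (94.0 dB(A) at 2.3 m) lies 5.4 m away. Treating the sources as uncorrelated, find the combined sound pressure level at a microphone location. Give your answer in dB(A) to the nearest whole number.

Apply inverse-square spreading to bring every level to the receiver, then sum 10^(L/10).
milling machine: 87.3 − 20·log₁₀(13.0/2.3) = 87.3 − 15.04 = 72.26 dB(A).
pump: 91.6 − 20·log₁₀(31.4/2.3) = 91.6 − 22.70 = 68.90 dB(A).
exhaust stack: 94.0 − 20·log₁₀(5.4/2.3) = 94.0 − 7.41 = 86.59 dB(A).
Σ 10^(L/10) = 4.803e+08 → L_total = 10·log₁₀(4.803e+08) = 86.81 dB(A).

87 dB(A)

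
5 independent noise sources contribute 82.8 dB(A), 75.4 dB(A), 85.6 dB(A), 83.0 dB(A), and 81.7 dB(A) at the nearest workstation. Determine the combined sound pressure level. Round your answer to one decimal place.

For uncorrelated sources the intensities add, so convert each level to linear form, sum, and take 10·log₁₀ of the total.
Σ 10^(L/10) = 10^(82.8/10) + 10^(75.4/10) + 10^(85.6/10) + 10^(83.0/10) + 10^(81.7/10) = 9.357e+08.
L_total = 10·log₁₀(9.357e+08) = 89.71 dB(A).

89.7 dB(A)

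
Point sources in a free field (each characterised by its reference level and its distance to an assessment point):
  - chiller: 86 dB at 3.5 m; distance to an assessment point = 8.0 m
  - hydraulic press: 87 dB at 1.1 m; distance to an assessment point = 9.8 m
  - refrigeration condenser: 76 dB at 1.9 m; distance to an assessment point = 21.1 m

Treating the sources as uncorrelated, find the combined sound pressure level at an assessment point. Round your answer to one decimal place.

79.2 dB

First find each source's level at the receiver (point-source: −20·log₁₀(r/r_ref)), then combine on an intensity basis.
chiller: 86 − 20·log₁₀(8.0/3.5) = 86 − 7.18 = 78.82 dB.
hydraulic press: 87 − 20·log₁₀(9.8/1.1) = 87 − 19.00 = 68.00 dB.
refrigeration condenser: 76 − 20·log₁₀(21.1/1.9) = 76 − 20.91 = 55.09 dB.
Σ 10^(L/10) = 8.284e+07 → L_total = 10·log₁₀(8.284e+07) = 79.18 dB.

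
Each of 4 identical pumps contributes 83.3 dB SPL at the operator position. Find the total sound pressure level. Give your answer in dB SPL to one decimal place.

89.3 dB SPL

With 4 equal, uncorrelated contributions the intensity is 4× that of one unit, giving a rise of 10·log₁₀ 4.
L_total = 83.3 + 10·log₁₀(4) = 83.3 + 6.021 = 89.32 dB SPL.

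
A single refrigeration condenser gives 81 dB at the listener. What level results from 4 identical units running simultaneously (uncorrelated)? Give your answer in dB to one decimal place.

With 4 equal, uncorrelated contributions the intensity is 4× that of one unit, giving a rise of 10·log₁₀ 4.
L_total = 81 + 10·log₁₀(4) = 81 + 6.021 = 87.02 dB.

87.0 dB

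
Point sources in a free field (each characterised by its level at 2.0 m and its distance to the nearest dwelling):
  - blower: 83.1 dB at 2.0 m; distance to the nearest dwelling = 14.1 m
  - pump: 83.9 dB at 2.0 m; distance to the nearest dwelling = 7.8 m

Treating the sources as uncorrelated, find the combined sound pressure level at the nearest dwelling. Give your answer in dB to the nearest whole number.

Apply inverse-square spreading to bring every level to the receiver, then sum 10^(L/10).
blower: 83.1 − 20·log₁₀(14.1/2.0) = 83.1 − 16.96 = 66.14 dB.
pump: 83.9 − 20·log₁₀(7.8/2.0) = 83.9 − 11.82 = 72.08 dB.
Σ 10^(L/10) = 2.025e+07 → L_total = 10·log₁₀(2.025e+07) = 73.06 dB.

73 dB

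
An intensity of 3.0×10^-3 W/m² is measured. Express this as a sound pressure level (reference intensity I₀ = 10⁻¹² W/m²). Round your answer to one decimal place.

L = 10·log₁₀(I/I₀) = 10·log₁₀(3.0×10^-3/10⁻¹²) = 10·log₁₀(3.0×10^9).
L = 10·(0.4771 + 9) = 94.77 dB.

94.8 dB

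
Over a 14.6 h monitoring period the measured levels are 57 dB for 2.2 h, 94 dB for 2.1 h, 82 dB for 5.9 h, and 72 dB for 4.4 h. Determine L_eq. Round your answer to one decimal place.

86.3 dB

L_eq = 10·log₁₀[(1/T)·Σ tᵢ·10^(Lᵢ/10)] with T = 14.6 h.
Σ tᵢ·10^(Lᵢ/10) = 2.2·10^(57/10) + 2.1·10^(94/10) + 5.9·10^(82/10) + 4.4·10^(72/10) = 6.281e+09.
L_eq = 10·log₁₀(6.281e+09/14.6) = 86.34 dB.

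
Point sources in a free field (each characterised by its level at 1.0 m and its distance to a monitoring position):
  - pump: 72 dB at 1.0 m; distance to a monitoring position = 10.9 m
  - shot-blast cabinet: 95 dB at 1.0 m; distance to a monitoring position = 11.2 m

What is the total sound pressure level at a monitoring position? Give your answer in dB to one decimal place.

Propagate each source to the receiver with L = L_ref − 20·log₁₀(r/r_ref), then add intensities.
pump: 72 − 20·log₁₀(10.9/1.0) = 72 − 20.75 = 51.25 dB.
shot-blast cabinet: 95 − 20·log₁₀(11.2/1.0) = 95 − 20.98 = 74.02 dB.
Σ 10^(L/10) = 2.534e+07 → L_total = 10·log₁₀(2.534e+07) = 74.04 dB.

74.0 dB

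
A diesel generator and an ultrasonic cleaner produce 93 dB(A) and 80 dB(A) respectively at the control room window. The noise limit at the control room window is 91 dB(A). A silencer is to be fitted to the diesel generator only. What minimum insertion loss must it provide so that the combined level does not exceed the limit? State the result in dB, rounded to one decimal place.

2.4 dB

Fixed contribution from the other source: Σ 10^(L/10) = 10^(80/10) = 1.000e+08 (80.00 dB(A)).
The limit corresponds to 10^(91/10) = 1.259e+09; subtracting the fixed part leaves 1.159e+09 for the diesel generator, i.e. 90.64 dB(A).
Required insertion loss = 93 − 90.64 = 2.36 dB.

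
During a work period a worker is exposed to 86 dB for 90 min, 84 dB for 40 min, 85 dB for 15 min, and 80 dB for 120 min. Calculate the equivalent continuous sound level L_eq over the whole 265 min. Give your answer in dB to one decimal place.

The energy average is taken in the linear domain: L_eq = 10·log₁₀[(Σ tᵢ·10^(Lᵢ/10))/T], T = 265 min.
Σ tᵢ·10^(Lᵢ/10) = 90·10^(86/10) + 40·10^(84/10) + 15·10^(85/10) + 120·10^(80/10) = 6.262e+10.
L_eq = 10·log₁₀(6.262e+10/265) = 83.73 dB.

83.7 dB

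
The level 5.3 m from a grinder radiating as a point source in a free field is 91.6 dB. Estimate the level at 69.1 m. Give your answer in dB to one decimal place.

69.3 dB

For a point source, L₂ = L₁ − 20·log₁₀(r₂/r₁).
L₂ = 91.6 − 20·log₁₀(69.1/5.3) = 91.6 − 22.304 = 69.30 dB.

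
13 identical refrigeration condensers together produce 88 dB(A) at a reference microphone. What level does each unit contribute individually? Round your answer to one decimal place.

76.9 dB(A)

13 equal contributions raise the level by 10·log₁₀ 13 = 11.139 dB, so each unit alone gives 88 − 11.139.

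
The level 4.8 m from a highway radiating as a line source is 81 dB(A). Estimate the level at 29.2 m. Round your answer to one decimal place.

73.2 dB(A)

For a line source, L₂ = L₁ − 10·log₁₀(r₂/r₁).
L₂ = 81 − 10·log₁₀(29.2/4.8) = 81 − 7.841 = 73.16 dB(A).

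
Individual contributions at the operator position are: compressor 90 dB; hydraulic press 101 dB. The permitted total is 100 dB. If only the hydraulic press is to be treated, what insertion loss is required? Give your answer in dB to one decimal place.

1.5 dB

Everything except the hydraulic press sums to 10^(90/10) = 1.000e+09 in linear terms, 90.00 dB.
The limit corresponds to 10^(100/10) = 1.000e+10; subtracting the fixed part leaves 9.000e+09 for the hydraulic press, i.e. 99.54 dB.
Required insertion loss = 101 − 99.54 = 1.46 dB.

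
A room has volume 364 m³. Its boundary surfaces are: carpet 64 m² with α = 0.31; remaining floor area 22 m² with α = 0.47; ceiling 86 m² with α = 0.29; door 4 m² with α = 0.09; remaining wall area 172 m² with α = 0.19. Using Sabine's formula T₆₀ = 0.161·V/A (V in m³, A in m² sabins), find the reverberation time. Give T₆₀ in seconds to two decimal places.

0.66 s

Summing Sᵢαᵢ: 64·0.31 + 22·0.47 + 86·0.29 + 4·0.09 + 172·0.19 = 88.16 m².
T₆₀ = 0.161 × 364 / 88.16 = 0.665 s.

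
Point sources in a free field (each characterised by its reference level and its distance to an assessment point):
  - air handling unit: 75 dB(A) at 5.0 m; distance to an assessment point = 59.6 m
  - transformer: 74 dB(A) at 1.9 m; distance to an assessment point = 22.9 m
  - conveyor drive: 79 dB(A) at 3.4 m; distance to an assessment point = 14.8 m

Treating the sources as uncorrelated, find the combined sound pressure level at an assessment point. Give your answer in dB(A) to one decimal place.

Propagate each source to the receiver with L = L_ref − 20·log₁₀(r/r_ref), then add intensities.
air handling unit: 75 − 20·log₁₀(59.6/5.0) = 75 − 21.53 = 53.47 dB(A).
transformer: 74 − 20·log₁₀(22.9/1.9) = 74 − 21.62 = 52.38 dB(A).
conveyor drive: 79 − 20·log₁₀(14.8/3.4) = 79 − 12.78 = 66.22 dB(A).
Σ 10^(L/10) = 4.588e+06 → L_total = 10·log₁₀(4.588e+06) = 66.62 dB(A).

66.6 dB(A)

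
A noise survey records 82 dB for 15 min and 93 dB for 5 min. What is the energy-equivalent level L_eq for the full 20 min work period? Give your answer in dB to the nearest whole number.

88 dB

L_eq = 10·log₁₀[(1/T)·Σ tᵢ·10^(Lᵢ/10)] with T = 20 min.
Σ tᵢ·10^(Lᵢ/10) = 15·10^(82/10) + 5·10^(93/10) = 1.235e+10.
L_eq = 10·log₁₀(1.235e+10/20) = 87.91 dB.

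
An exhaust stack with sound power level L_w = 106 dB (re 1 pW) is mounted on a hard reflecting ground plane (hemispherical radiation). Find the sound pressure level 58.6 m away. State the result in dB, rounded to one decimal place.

L_p = L_w − 10·log₁₀(2π·r²) with r = 58.6 m.
2π·r² = 2.158e+04 m², 10·log₁₀ of that is 43.340 dB.
L_p = 106 − 43.340 = 62.66 dB.

62.7 dB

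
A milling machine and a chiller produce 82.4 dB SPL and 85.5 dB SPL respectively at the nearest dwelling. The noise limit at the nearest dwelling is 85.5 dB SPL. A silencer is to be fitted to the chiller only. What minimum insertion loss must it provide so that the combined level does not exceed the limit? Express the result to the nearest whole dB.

3 dB

The untreated sources together contribute 10^(82.4/10) = 1.738e+08, i.e. 82.40 dB SPL.
To meet 85.5 dB SPL overall, the treated chiller may contribute at most 10^(85.5/10) − 1.738e+08 = 1.810e+08, i.e. 82.58 dB SPL.
So the chiller must be reduced from 85.5 to 82.58 dB SPL: IL = 2.92 dB.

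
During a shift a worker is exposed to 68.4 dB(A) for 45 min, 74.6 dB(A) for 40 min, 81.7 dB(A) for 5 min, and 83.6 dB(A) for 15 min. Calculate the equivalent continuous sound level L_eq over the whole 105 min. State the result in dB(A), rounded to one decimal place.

The energy average is taken in the linear domain: L_eq = 10·log₁₀[(Σ tᵢ·10^(Lᵢ/10))/T], T = 105 min.
Σ tᵢ·10^(Lᵢ/10) = 45·10^(68.4/10) + 40·10^(74.6/10) + 5·10^(81.7/10) + 15·10^(83.6/10) = 5.641e+09.
L_eq = 10·log₁₀(5.641e+09/105) = 77.30 dB(A).

77.3 dB(A)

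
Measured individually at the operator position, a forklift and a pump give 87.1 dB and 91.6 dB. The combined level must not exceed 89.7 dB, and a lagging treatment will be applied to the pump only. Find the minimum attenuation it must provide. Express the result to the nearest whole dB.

5 dB

Everything except the pump sums to 10^(87.1/10) = 5.129e+08 in linear terms, 87.10 dB.
To meet 89.7 dB overall, the treated pump may contribute at most 10^(89.7/10) − 5.129e+08 = 4.204e+08, i.e. 86.24 dB.
So the pump must be reduced from 91.6 to 86.24 dB: IL = 5.36 dB.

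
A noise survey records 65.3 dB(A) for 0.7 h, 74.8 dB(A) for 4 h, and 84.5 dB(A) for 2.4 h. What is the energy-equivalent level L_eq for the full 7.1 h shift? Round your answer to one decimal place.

L_eq = 10·log₁₀[(1/T)·Σ tᵢ·10^(Lᵢ/10)] with T = 7.1 h.
Σ tᵢ·10^(Lᵢ/10) = 0.7·10^(65.3/10) + 4·10^(74.8/10) + 2.4·10^(84.5/10) = 7.996e+08.
L_eq = 10·log₁₀(7.996e+08/7.1) = 80.52 dB(A).

80.5 dB(A)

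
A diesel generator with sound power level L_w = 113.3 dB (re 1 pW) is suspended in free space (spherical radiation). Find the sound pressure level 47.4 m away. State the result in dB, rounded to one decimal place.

68.8 dB

L_p = L_w − 10·log₁₀(4π·r²) with r = 47.4 m.
4π·r² = 2.823e+04 m², 10·log₁₀ of that is 44.508 dB.
L_p = 113.3 − 44.508 = 68.79 dB.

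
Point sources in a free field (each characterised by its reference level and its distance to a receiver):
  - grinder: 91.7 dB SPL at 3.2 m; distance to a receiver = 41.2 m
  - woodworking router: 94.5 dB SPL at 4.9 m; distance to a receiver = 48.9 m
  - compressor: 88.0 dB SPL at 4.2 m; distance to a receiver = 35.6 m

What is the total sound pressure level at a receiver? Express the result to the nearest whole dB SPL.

Propagate each source to the receiver with L = L_ref − 20·log₁₀(r/r_ref), then add intensities.
grinder: 91.7 − 20·log₁₀(41.2/3.2) = 91.7 − 22.19 = 69.51 dB SPL.
woodworking router: 94.5 − 20·log₁₀(48.9/4.9) = 94.5 − 19.98 = 74.52 dB SPL.
compressor: 88.0 − 20·log₁₀(35.6/4.2) = 88.0 − 18.56 = 69.44 dB SPL.
Σ 10^(L/10) = 4.600e+07 → L_total = 10·log₁₀(4.600e+07) = 76.63 dB SPL.

77 dB SPL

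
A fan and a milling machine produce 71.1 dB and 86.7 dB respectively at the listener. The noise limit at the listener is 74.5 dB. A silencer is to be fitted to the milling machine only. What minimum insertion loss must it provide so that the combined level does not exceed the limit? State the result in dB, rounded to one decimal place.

Fixed contribution from the other source: Σ 10^(L/10) = 10^(71.1/10) = 1.288e+07 (71.10 dB).
The limit corresponds to 10^(74.5/10) = 2.818e+07; subtracting the fixed part leaves 1.530e+07 for the milling machine, i.e. 71.85 dB.
Required insertion loss = 86.7 − 71.85 = 14.85 dB.

14.9 dB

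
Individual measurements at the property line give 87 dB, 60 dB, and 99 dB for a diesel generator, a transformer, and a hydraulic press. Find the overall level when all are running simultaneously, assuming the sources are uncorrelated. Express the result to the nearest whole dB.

Incoherent sources combine by intensity addition: L_total = 10·log₁₀(Σ 10^(L_i/10)).
Σ 10^(L/10) = 10^(87/10) + 10^(60/10) + 10^(99/10) = 8.445e+09.
L_total = 10·log₁₀(8.445e+09) = 99.27 dB.

99 dB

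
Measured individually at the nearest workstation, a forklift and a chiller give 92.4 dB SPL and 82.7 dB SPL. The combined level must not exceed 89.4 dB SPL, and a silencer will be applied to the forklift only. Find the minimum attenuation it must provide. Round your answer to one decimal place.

The untreated sources together contribute 10^(82.7/10) = 1.862e+08, i.e. 82.70 dB SPL.
To meet 89.4 dB SPL overall, the treated forklift may contribute at most 10^(89.4/10) − 1.862e+08 = 6.848e+08, i.e. 88.36 dB SPL.
So the forklift must be reduced from 92.4 to 88.36 dB SPL: IL = 4.04 dB.

4.0 dB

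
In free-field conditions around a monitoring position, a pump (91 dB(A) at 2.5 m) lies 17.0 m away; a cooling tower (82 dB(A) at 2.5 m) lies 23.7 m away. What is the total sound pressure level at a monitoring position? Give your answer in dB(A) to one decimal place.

74.6 dB(A)

Propagate each source to the receiver with L = L_ref − 20·log₁₀(r/r_ref), then add intensities.
pump: 91 − 20·log₁₀(17.0/2.5) = 91 − 16.65 = 74.35 dB(A).
cooling tower: 82 − 20·log₁₀(23.7/2.5) = 82 − 19.54 = 62.46 dB(A).
Σ 10^(L/10) = 2.899e+07 → L_total = 10·log₁₀(2.899e+07) = 74.62 dB(A).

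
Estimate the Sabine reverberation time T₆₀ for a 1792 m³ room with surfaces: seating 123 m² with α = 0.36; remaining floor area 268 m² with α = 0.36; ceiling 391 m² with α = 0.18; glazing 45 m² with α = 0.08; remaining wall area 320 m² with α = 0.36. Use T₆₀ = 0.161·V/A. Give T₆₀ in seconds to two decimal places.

Summing Sᵢαᵢ: 123·0.36 + 268·0.36 + 391·0.18 + 45·0.08 + 320·0.36 = 329.94 m².
T₆₀ = 0.161 × 1792 / 329.94 = 0.874 s.

0.87 s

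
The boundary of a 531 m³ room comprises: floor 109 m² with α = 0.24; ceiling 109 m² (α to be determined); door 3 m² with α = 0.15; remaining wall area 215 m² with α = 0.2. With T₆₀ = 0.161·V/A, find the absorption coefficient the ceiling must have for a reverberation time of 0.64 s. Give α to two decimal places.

A = 0.161·V/T₆₀ = 0.161·531/0.64 = 133.58 m² sabins.
Absorption from the other surfaces = 109·0.24 + 3·0.15 + 215·0.2 = 69.61 m², so the ceiling must supply 63.97 m² over 109 m².
α = 63.97/109 = 0.587.

0.59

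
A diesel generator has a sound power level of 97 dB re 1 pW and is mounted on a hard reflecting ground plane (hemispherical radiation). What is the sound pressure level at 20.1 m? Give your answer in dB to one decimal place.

The power spreads over a hemisphere of area 2π·r², so L_p = L_w − 10·log₁₀(2π·r²).
2π·r² = 2538 m², 10·log₁₀ of that is 34.046 dB.
L_p = 97 − 34.046 = 62.95 dB.

63.0 dB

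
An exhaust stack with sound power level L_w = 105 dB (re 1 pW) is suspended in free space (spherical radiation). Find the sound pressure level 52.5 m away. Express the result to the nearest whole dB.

60 dB

L_p = L_w − 10·log₁₀(4π·r²) with r = 52.5 m.
4π·r² = 3.464e+04 m², 10·log₁₀ of that is 45.395 dB.
L_p = 105 − 45.395 = 59.60 dB.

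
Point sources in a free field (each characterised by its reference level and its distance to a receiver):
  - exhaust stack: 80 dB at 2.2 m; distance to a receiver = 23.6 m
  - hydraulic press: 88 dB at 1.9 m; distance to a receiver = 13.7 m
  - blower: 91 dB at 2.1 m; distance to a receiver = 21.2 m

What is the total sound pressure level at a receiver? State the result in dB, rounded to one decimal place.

74.0 dB

Propagate each source to the receiver with L = L_ref − 20·log₁₀(r/r_ref), then add intensities.
exhaust stack: 80 − 20·log₁₀(23.6/2.2) = 80 − 20.61 = 59.39 dB.
hydraulic press: 88 − 20·log₁₀(13.7/1.9) = 88 − 17.16 = 70.84 dB.
blower: 91 − 20·log₁₀(21.2/2.1) = 91 − 20.08 = 70.92 dB.
Σ 10^(L/10) = 2.536e+07 → L_total = 10·log₁₀(2.536e+07) = 74.04 dB.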